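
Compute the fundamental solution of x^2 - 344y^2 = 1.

(x, y) = (10405, 561)

First expand sqrt(344) as a continued fraction. With x_i = (sqrt(344) + m_i)/d_i and (m_0, d_0) = (0, 1): a_0 = floor(sqrt(344)) = 18, since 18^2 = 324 <= 344 < 361 = 19^2.
Iterate m_{i+1} = d_i*a_i - m_i, d_{i+1} = (344 - m_{i+1}^2)/d_i, a_{i+1} = floor((a_0 + m_{i+1})/d_{i+1}):
  m_1 = 1*18 - 0 = 18, d_1 = (344 - 18^2)/1 = 20/1 = 20, a_1 = floor((18 + 18)/20) = 1.
  m_2 = 20*1 - 18 = 2, d_2 = (344 - 2^2)/20 = 340/20 = 17, a_2 = floor((18 + 2)/17) = 1.
  m_3 = 17*1 - 2 = 15, d_3 = (344 - 15^2)/17 = 119/17 = 7, a_3 = floor((18 + 15)/7) = 4.
  m_4 = 7*4 - 15 = 13, d_4 = (344 - 13^2)/7 = 175/7 = 25, a_4 = floor((18 + 13)/25) = 1.
  m_5 = 25*1 - 13 = 12, d_5 = (344 - 12^2)/25 = 200/25 = 8, a_5 = floor((18 + 12)/8) = 3.
  m_6 = 8*3 - 12 = 12, d_6 = (344 - 12^2)/8 = 200/8 = 25, a_6 = floor((18 + 12)/25) = 1.
  m_7 = 25*1 - 12 = 13, d_7 = (344 - 13^2)/25 = 175/25 = 7, a_7 = floor((18 + 13)/7) = 4.
  m_8 = 7*4 - 13 = 15, d_8 = (344 - 15^2)/7 = 119/7 = 17, a_8 = floor((18 + 15)/17) = 1.
  m_9 = 17*1 - 15 = 2, d_9 = (344 - 2^2)/17 = 340/17 = 20, a_9 = floor((18 + 2)/20) = 1.
  m_10 = 20*1 - 2 = 18, d_10 = (344 - 18^2)/20 = 20/20 = 1, a_10 = floor((18 + 18)/1) = 36.
  m_11 = 1*36 - 18 = 18, d_11 = (344 - 18^2)/1 = 20/1 = 20: (m_11, d_11) = (m_1, d_1) = (18, 20), so from here the quotients repeat a_1, ..., a_10; the period length is 10.
So sqrt(344) = [18; (1, 1, 4, 1, 3, 1, 4, 1, 1, 36)] with period length k = 10.
k is even, so the fundamental solution of x^2 - 344y^2 = 1 is (p_{k-1}, q_{k-1}) = (p_9, q_9); compute convergents through index 9.
Convergents (p_i = a_i*p_{i-1} + p_{i-2}, q_i = a_i*q_{i-1} + q_{i-2} with p_{-2}=0, p_{-1}=1, q_{-2}=1, q_{-1}=0):
  i=0: a_0=18, p_0 = 18*1 + 0 = 18, q_0 = 18*0 + 1 = 1.
  i=1: a_1=1, p_1 = 1*18 + 1 = 19, q_1 = 1*1 + 0 = 1.
  i=2: a_2=1, p_2 = 1*19 + 18 = 37, q_2 = 1*1 + 1 = 2.
  i=3: a_3=4, p_3 = 4*37 + 19 = 167, q_3 = 4*2 + 1 = 9.
  i=4: a_4=1, p_4 = 1*167 + 37 = 204, q_4 = 1*9 + 2 = 11.
  i=5: a_5=3, p_5 = 3*204 + 167 = 779, q_5 = 3*11 + 9 = 42.
  i=6: a_6=1, p_6 = 1*779 + 204 = 983, q_6 = 1*42 + 11 = 53.
  i=7: a_7=4, p_7 = 4*983 + 779 = 4711, q_7 = 4*53 + 42 = 254.
  i=8: a_8=1, p_8 = 1*4711 + 983 = 5694, q_8 = 1*254 + 53 = 307.
  i=9: a_9=1, p_9 = 1*5694 + 4711 = 10405, q_9 = 1*307 + 254 = 561.
Check: 10405^2 - 344*561^2 = 108264025 - 108264024 = 1, so (x, y) = (10405, 561) solves the equation, and by the theorem it is the least positive solution.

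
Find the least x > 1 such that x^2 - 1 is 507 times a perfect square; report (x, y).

First expand sqrt(507) as a continued fraction. With x_i = (sqrt(507) + m_i)/d_i and (m_0, d_0) = (0, 1): a_0 = floor(sqrt(507)) = 22, since 22^2 = 484 <= 507 < 529 = 23^2.
Iterate m_{i+1} = d_i*a_i - m_i, d_{i+1} = (507 - m_{i+1}^2)/d_i, a_{i+1} = floor((a_0 + m_{i+1})/d_{i+1}):
  m_1 = 1*22 - 0 = 22, d_1 = (507 - 22^2)/1 = 23/1 = 23, a_1 = floor((22 + 22)/23) = 1.
  m_2 = 23*1 - 22 = 1, d_2 = (507 - 1^2)/23 = 506/23 = 22, a_2 = floor((22 + 1)/22) = 1.
  m_3 = 22*1 - 1 = 21, d_3 = (507 - 21^2)/22 = 66/22 = 3, a_3 = floor((22 + 21)/3) = 14.
  m_4 = 3*14 - 21 = 21, d_4 = (507 - 21^2)/3 = 66/3 = 22, a_4 = floor((22 + 21)/22) = 1.
  m_5 = 22*1 - 21 = 1, d_5 = (507 - 1^2)/22 = 506/22 = 23, a_5 = floor((22 + 1)/23) = 1.
  m_6 = 23*1 - 1 = 22, d_6 = (507 - 22^2)/23 = 23/23 = 1, a_6 = floor((22 + 22)/1) = 44.
  m_7 = 1*44 - 22 = 22, d_7 = (507 - 22^2)/1 = 23/1 = 23: (m_7, d_7) = (m_1, d_1) = (22, 23), so from here the quotients repeat a_1, ..., a_6; the period length is 6.
So sqrt(507) = [22; (1, 1, 14, 1, 1, 44)] with period length k = 6.
k is even, so the fundamental solution of x^2 - 507y^2 = 1 is (p_{k-1}, q_{k-1}) = (p_5, q_5); compute convergents through index 5.
Convergents (p_i = a_i*p_{i-1} + p_{i-2}, q_i = a_i*q_{i-1} + q_{i-2} with p_{-2}=0, p_{-1}=1, q_{-2}=1, q_{-1}=0):
  i=0: a_0=22, p_0 = 22*1 + 0 = 22, q_0 = 22*0 + 1 = 1.
  i=1: a_1=1, p_1 = 1*22 + 1 = 23, q_1 = 1*1 + 0 = 1.
  i=2: a_2=1, p_2 = 1*23 + 22 = 45, q_2 = 1*1 + 1 = 2.
  i=3: a_3=14, p_3 = 14*45 + 23 = 653, q_3 = 14*2 + 1 = 29.
  i=4: a_4=1, p_4 = 1*653 + 45 = 698, q_4 = 1*29 + 2 = 31.
  i=5: a_5=1, p_5 = 1*698 + 653 = 1351, q_5 = 1*31 + 29 = 60.
Check: 1351^2 - 507*60^2 = 1825201 - 1825200 = 1, so (x, y) = (1351, 60) solves the equation, and by the theorem it is the least positive solution.

(x, y) = (1351, 60)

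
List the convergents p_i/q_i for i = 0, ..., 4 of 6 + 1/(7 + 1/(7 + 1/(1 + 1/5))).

Using the convergent recurrence p_i = a_i*p_{i-1} + p_{i-2}, q_i = a_i*q_{i-1} + q_{i-2} with p_{-2}=0, p_{-1}=1, q_{-2}=1, q_{-1}=0:
  i=0: a_0=6, p_0 = 6*1 + 0 = 6, q_0 = 6*0 + 1 = 1.
  i=1: a_1=7, p_1 = 7*6 + 1 = 43, q_1 = 7*1 + 0 = 7.
  i=2: a_2=7, p_2 = 7*43 + 6 = 307, q_2 = 7*7 + 1 = 50.
  i=3: a_3=1, p_3 = 1*307 + 43 = 350, q_3 = 1*50 + 7 = 57.
  i=4: a_4=5, p_4 = 5*350 + 307 = 2057, q_4 = 5*57 + 50 = 335.

6/1, 43/7, 307/50, 350/57, 2057/335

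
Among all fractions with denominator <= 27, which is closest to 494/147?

Expand x = 494/147 as a continued fraction with the Euclidean algorithm:
  494 = 3*147 + 53, so a_0 = 3.
  147 = 2*53 + 41, so a_1 = 2.
  53 = 1*41 + 12, so a_2 = 1.
  41 = 3*12 + 5, so a_3 = 3.
  12 = 2*5 + 2, so a_4 = 2.
  5 = 2*2 + 1, so a_5 = 2.
  2 = 2*1 + 0, so a_6 = 2.
so x = [3; 2, 1, 3, 2, 2, 2].
Convergents (p_i = a_i*p_{i-1} + p_{i-2}, q_i = a_i*q_{i-1} + q_{i-2} with p_{-2}=0, p_{-1}=1, q_{-2}=1, q_{-1}=0), until the denominator exceeds 27:
  i=0: a_0=3, p_0 = 3*1 + 0 = 3, q_0 = 3*0 + 1 = 1.
  i=1: a_1=2, p_1 = 2*3 + 1 = 7, q_1 = 2*1 + 0 = 2.
  i=2: a_2=1, p_2 = 1*7 + 3 = 10, q_2 = 1*2 + 1 = 3.
  i=3: a_3=3, p_3 = 3*10 + 7 = 37, q_3 = 3*3 + 2 = 11.
  i=4: a_4=2, p_4 = 2*37 + 10 = 84, q_4 = 2*11 + 3 = 25.
  i=5: a_5=2, p_5 = 2*84 + 37 = 205, q_5 = 2*25 + 11 = 61.
q_5 = 61 > 27, so the last convergent with denominator <= 27 is p_4/q_4 = 84/25.
The closest fraction with denominator <= 27 is either p_4/q_4 or the intermediate fraction (k*p_4 + p_3)/(k*q_4 + q_3) with the largest k >= 1 whose denominator stays <= 27; these approach x as k grows, and every other convergent or intermediate fraction in range is farther away.
Largest k: floor((27 - q_3)/q_4) = floor((27 - 11)/25) = 0.
Since k = 0, no intermediate fraction beyond p_4/q_4 has denominator <= 27, so the convergent 84/25 is the closest (its error is |494*25 - 84*147|/(147*25) = 2/3675).

84/25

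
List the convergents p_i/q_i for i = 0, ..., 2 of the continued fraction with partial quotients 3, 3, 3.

Using the convergent recurrence p_i = a_i*p_{i-1} + p_{i-2}, q_i = a_i*q_{i-1} + q_{i-2} with p_{-2}=0, p_{-1}=1, q_{-2}=1, q_{-1}=0:
  i=0: a_0=3, p_0 = 3*1 + 0 = 3, q_0 = 3*0 + 1 = 1.
  i=1: a_1=3, p_1 = 3*3 + 1 = 10, q_1 = 3*1 + 0 = 3.
  i=2: a_2=3, p_2 = 3*10 + 3 = 33, q_2 = 3*3 + 1 = 10.

3/1, 10/3, 33/10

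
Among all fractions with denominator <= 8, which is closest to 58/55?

Expand x = 58/55 as a continued fraction with the Euclidean algorithm:
  58 = 1*55 + 3, so a_0 = 1.
  55 = 18*3 + 1, so a_1 = 18.
  3 = 3*1 + 0, so a_2 = 3.
so x = [1; 18, 3].
Convergents (p_i = a_i*p_{i-1} + p_{i-2}, q_i = a_i*q_{i-1} + q_{i-2} with p_{-2}=0, p_{-1}=1, q_{-2}=1, q_{-1}=0), until the denominator exceeds 8:
  i=0: a_0=1, p_0 = 1*1 + 0 = 1, q_0 = 1*0 + 1 = 1.
  i=1: a_1=18, p_1 = 18*1 + 1 = 19, q_1 = 18*1 + 0 = 18.
q_1 = 18 > 8, so the last convergent with denominator <= 8 is p_0/q_0 = 1/1.
The closest fraction with denominator <= 8 is either p_0/q_0 or the intermediate fraction (k*p_0 + p_{-1})/(k*q_0 + q_{-1}) with the largest k >= 1 whose denominator stays <= 8; these approach x as k grows, and every other convergent or intermediate fraction in range is farther away.
Largest k: floor((8 - q_{-1})/q_0) = floor((8 - 0)/1) = 8 (using the seeds p_{-1} = 1, q_{-1} = 0).
That gives (8*1 + 1)/(8*1 + 0) = 9/8.
Compare the errors: |x - 1/1| = |58*1 - 1*55|/(55*1) = 3/55, and |x - 9/8| = |58*8 - 9*55|/(55*8) = 31/440.
Cross-multiplying, 3*440 = 1320 < 1705 = 31*55, so 3/55 is smaller: the convergent 1/1 is closer to x than 9/8.

1/1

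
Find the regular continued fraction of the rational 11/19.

Run the Euclidean algorithm on 11 and 19; the successive quotients are the partial quotients a_0, a_1, ... (each step inverts the fractional part left over by the previous one):
  11 = 0*19 + 11, so a_0 = 0.
  19 = 1*11 + 8, so a_1 = 1.
  11 = 1*8 + 3, so a_2 = 1.
  8 = 2*3 + 2, so a_3 = 2.
  3 = 1*2 + 1, so a_4 = 1.
  2 = 2*1 + 0, so a_5 = 2.
The remainder reaches 0 after 6 divisions, so the expansion has 6 partial quotients, read off in order.

[0; 1, 1, 2, 1, 2]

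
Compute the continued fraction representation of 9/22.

Run the Euclidean algorithm on 9 and 22; the successive quotients are the partial quotients a_0, a_1, ... (each step inverts the fractional part left over by the previous one):
  9 = 0*22 + 9, so a_0 = 0.
  22 = 2*9 + 4, so a_1 = 2.
  9 = 2*4 + 1, so a_2 = 2.
  4 = 4*1 + 0, so a_3 = 4.
The remainder reaches 0 after 4 divisions, so the expansion has 4 partial quotients, read off in order.

[0; 2, 2, 4]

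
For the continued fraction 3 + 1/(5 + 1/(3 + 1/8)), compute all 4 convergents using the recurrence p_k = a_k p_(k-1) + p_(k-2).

3/1, 16/5, 51/16, 424/133

Using the convergent recurrence p_i = a_i*p_{i-1} + p_{i-2}, q_i = a_i*q_{i-1} + q_{i-2} with p_{-2}=0, p_{-1}=1, q_{-2}=1, q_{-1}=0:
  i=0: a_0=3, p_0 = 3*1 + 0 = 3, q_0 = 3*0 + 1 = 1.
  i=1: a_1=5, p_1 = 5*3 + 1 = 16, q_1 = 5*1 + 0 = 5.
  i=2: a_2=3, p_2 = 3*16 + 3 = 51, q_2 = 3*5 + 1 = 16.
  i=3: a_3=8, p_3 = 8*51 + 16 = 424, q_3 = 8*16 + 5 = 133.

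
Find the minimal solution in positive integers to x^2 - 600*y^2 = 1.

(x, y) = (49, 2)

First expand sqrt(600) as a continued fraction. With x_i = (sqrt(600) + m_i)/d_i and (m_0, d_0) = (0, 1): a_0 = floor(sqrt(600)) = 24, since 24^2 = 576 <= 600 < 625 = 25^2.
Iterate m_{i+1} = d_i*a_i - m_i, d_{i+1} = (600 - m_{i+1}^2)/d_i, a_{i+1} = floor((a_0 + m_{i+1})/d_{i+1}):
  m_1 = 1*24 - 0 = 24, d_1 = (600 - 24^2)/1 = 24/1 = 24, a_1 = floor((24 + 24)/24) = 2.
  m_2 = 24*2 - 24 = 24, d_2 = (600 - 24^2)/24 = 24/24 = 1, a_2 = floor((24 + 24)/1) = 48.
  m_3 = 1*48 - 24 = 24, d_3 = (600 - 24^2)/1 = 24/1 = 24: (m_3, d_3) = (m_1, d_1) = (24, 24), so from here the quotients repeat a_1, a_2; the period length is 2.
So sqrt(600) = [24; (2, 48)] with period length k = 2.
k is even, so the fundamental solution of x^2 - 600y^2 = 1 is (p_{k-1}, q_{k-1}) = (p_1, q_1); compute convergents through index 1.
Convergents (p_i = a_i*p_{i-1} + p_{i-2}, q_i = a_i*q_{i-1} + q_{i-2} with p_{-2}=0, p_{-1}=1, q_{-2}=1, q_{-1}=0):
  i=0: a_0=24, p_0 = 24*1 + 0 = 24, q_0 = 24*0 + 1 = 1.
  i=1: a_1=2, p_1 = 2*24 + 1 = 49, q_1 = 2*1 + 0 = 2.
Check: 49^2 - 600*2^2 = 2401 - 2400 = 1, so (x, y) = (49, 2) solves the equation, and by the theorem it is the least positive solution.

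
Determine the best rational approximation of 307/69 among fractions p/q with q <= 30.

Expand x = 307/69 as a continued fraction with the Euclidean algorithm:
  307 = 4*69 + 31, so a_0 = 4.
  69 = 2*31 + 7, so a_1 = 2.
  31 = 4*7 + 3, so a_2 = 4.
  7 = 2*3 + 1, so a_3 = 2.
  3 = 3*1 + 0, so a_4 = 3.
so x = [4; 2, 4, 2, 3].
Convergents (p_i = a_i*p_{i-1} + p_{i-2}, q_i = a_i*q_{i-1} + q_{i-2} with p_{-2}=0, p_{-1}=1, q_{-2}=1, q_{-1}=0), until the denominator exceeds 30:
  i=0: a_0=4, p_0 = 4*1 + 0 = 4, q_0 = 4*0 + 1 = 1.
  i=1: a_1=2, p_1 = 2*4 + 1 = 9, q_1 = 2*1 + 0 = 2.
  i=2: a_2=4, p_2 = 4*9 + 4 = 40, q_2 = 4*2 + 1 = 9.
  i=3: a_3=2, p_3 = 2*40 + 9 = 89, q_3 = 2*9 + 2 = 20.
  i=4: a_4=3, p_4 = 3*89 + 40 = 307, q_4 = 3*20 + 9 = 69.
q_4 = 69 > 30, so the last convergent with denominator <= 30 is p_3/q_3 = 89/20.
The closest fraction with denominator <= 30 is either p_3/q_3 or the intermediate fraction (k*p_3 + p_2)/(k*q_3 + q_2) with the largest k >= 1 whose denominator stays <= 30; these approach x as k grows, and every other convergent or intermediate fraction in range is farther away.
Largest k: floor((30 - q_2)/q_3) = floor((30 - 9)/20) = 1.
That gives (1*89 + 40)/(1*20 + 9) = 129/29.
Compare the errors: |x - 89/20| = |307*20 - 89*69|/(69*20) = 1/1380, and |x - 129/29| = |307*29 - 129*69|/(69*29) = 2/2001.
Cross-multiplying, 1*2001 = 2001 < 2760 = 2*1380, so 1/1380 is smaller: the convergent 89/20 is closer to x than 129/29.

89/20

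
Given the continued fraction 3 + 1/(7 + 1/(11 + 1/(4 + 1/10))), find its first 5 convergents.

Using the convergent recurrence p_i = a_i*p_{i-1} + p_{i-2}, q_i = a_i*q_{i-1} + q_{i-2} with p_{-2}=0, p_{-1}=1, q_{-2}=1, q_{-1}=0:
  i=0: a_0=3, p_0 = 3*1 + 0 = 3, q_0 = 3*0 + 1 = 1.
  i=1: a_1=7, p_1 = 7*3 + 1 = 22, q_1 = 7*1 + 0 = 7.
  i=2: a_2=11, p_2 = 11*22 + 3 = 245, q_2 = 11*7 + 1 = 78.
  i=3: a_3=4, p_3 = 4*245 + 22 = 1002, q_3 = 4*78 + 7 = 319.
  i=4: a_4=10, p_4 = 10*1002 + 245 = 10265, q_4 = 10*319 + 78 = 3268.

3/1, 22/7, 245/78, 1002/319, 10265/3268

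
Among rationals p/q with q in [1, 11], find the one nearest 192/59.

Expand x = 192/59 as a continued fraction with the Euclidean algorithm:
  192 = 3*59 + 15, so a_0 = 3.
  59 = 3*15 + 14, so a_1 = 3.
  15 = 1*14 + 1, so a_2 = 1.
  14 = 14*1 + 0, so a_3 = 14.
so x = [3; 3, 1, 14].
Convergents (p_i = a_i*p_{i-1} + p_{i-2}, q_i = a_i*q_{i-1} + q_{i-2} with p_{-2}=0, p_{-1}=1, q_{-2}=1, q_{-1}=0), until the denominator exceeds 11:
  i=0: a_0=3, p_0 = 3*1 + 0 = 3, q_0 = 3*0 + 1 = 1.
  i=1: a_1=3, p_1 = 3*3 + 1 = 10, q_1 = 3*1 + 0 = 3.
  i=2: a_2=1, p_2 = 1*10 + 3 = 13, q_2 = 1*3 + 1 = 4.
  i=3: a_3=14, p_3 = 14*13 + 10 = 192, q_3 = 14*4 + 3 = 59.
q_3 = 59 > 11, so the last convergent with denominator <= 11 is p_2/q_2 = 13/4.
The closest fraction with denominator <= 11 is either p_2/q_2 or the intermediate fraction (k*p_2 + p_1)/(k*q_2 + q_1) with the largest k >= 1 whose denominator stays <= 11; these approach x as k grows, and every other convergent or intermediate fraction in range is farther away.
Largest k: floor((11 - q_1)/q_2) = floor((11 - 3)/4) = 2.
That gives (2*13 + 10)/(2*4 + 3) = 36/11.
Compare the errors: |x - 13/4| = |192*4 - 13*59|/(59*4) = 1/236, and |x - 36/11| = |192*11 - 36*59|/(59*11) = 12/649.
Cross-multiplying, 1*649 = 649 < 2832 = 12*236, so 1/236 is smaller: the convergent 13/4 is closer to x than 36/11.

13/4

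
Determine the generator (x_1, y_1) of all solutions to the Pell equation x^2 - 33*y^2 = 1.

(x, y) = (23, 4)

First expand sqrt(33) as a continued fraction. With x_i = (sqrt(33) + m_i)/d_i and (m_0, d_0) = (0, 1): a_0 = floor(sqrt(33)) = 5, since 5^2 = 25 <= 33 < 36 = 6^2.
Iterate m_{i+1} = d_i*a_i - m_i, d_{i+1} = (33 - m_{i+1}^2)/d_i, a_{i+1} = floor((a_0 + m_{i+1})/d_{i+1}):
  m_1 = 1*5 - 0 = 5, d_1 = (33 - 5^2)/1 = 8/1 = 8, a_1 = floor((5 + 5)/8) = 1.
  m_2 = 8*1 - 5 = 3, d_2 = (33 - 3^2)/8 = 24/8 = 3, a_2 = floor((5 + 3)/3) = 2.
  m_3 = 3*2 - 3 = 3, d_3 = (33 - 3^2)/3 = 24/3 = 8, a_3 = floor((5 + 3)/8) = 1.
  m_4 = 8*1 - 3 = 5, d_4 = (33 - 5^2)/8 = 8/8 = 1, a_4 = floor((5 + 5)/1) = 10.
  m_5 = 1*10 - 5 = 5, d_5 = (33 - 5^2)/1 = 8/1 = 8: (m_5, d_5) = (m_1, d_1) = (5, 8), so from here the quotients repeat a_1, ..., a_4; the period length is 4.
So sqrt(33) = [5; (1, 2, 1, 10)] with period length k = 4.
k is even, so the fundamental solution of x^2 - 33y^2 = 1 is (p_{k-1}, q_{k-1}) = (p_3, q_3); compute convergents through index 3.
Convergents (p_i = a_i*p_{i-1} + p_{i-2}, q_i = a_i*q_{i-1} + q_{i-2} with p_{-2}=0, p_{-1}=1, q_{-2}=1, q_{-1}=0):
  i=0: a_0=5, p_0 = 5*1 + 0 = 5, q_0 = 5*0 + 1 = 1.
  i=1: a_1=1, p_1 = 1*5 + 1 = 6, q_1 = 1*1 + 0 = 1.
  i=2: a_2=2, p_2 = 2*6 + 5 = 17, q_2 = 2*1 + 1 = 3.
  i=3: a_3=1, p_3 = 1*17 + 6 = 23, q_3 = 1*3 + 1 = 4.
Check: 23^2 - 33*4^2 = 529 - 528 = 1, so (x, y) = (23, 4) solves the equation, and by the theorem it is the least positive solution.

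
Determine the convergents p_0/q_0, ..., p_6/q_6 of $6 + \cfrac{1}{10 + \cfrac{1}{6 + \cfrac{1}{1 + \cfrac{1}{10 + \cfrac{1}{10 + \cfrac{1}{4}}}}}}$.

Using the convergent recurrence p_i = a_i*p_{i-1} + p_{i-2}, q_i = a_i*q_{i-1} + q_{i-2} with p_{-2}=0, p_{-1}=1, q_{-2}=1, q_{-1}=0:
  i=0: a_0=6, p_0 = 6*1 + 0 = 6, q_0 = 6*0 + 1 = 1.
  i=1: a_1=10, p_1 = 10*6 + 1 = 61, q_1 = 10*1 + 0 = 10.
  i=2: a_2=6, p_2 = 6*61 + 6 = 372, q_2 = 6*10 + 1 = 61.
  i=3: a_3=1, p_3 = 1*372 + 61 = 433, q_3 = 1*61 + 10 = 71.
  i=4: a_4=10, p_4 = 10*433 + 372 = 4702, q_4 = 10*71 + 61 = 771.
  i=5: a_5=10, p_5 = 10*4702 + 433 = 47453, q_5 = 10*771 + 71 = 7781.
  i=6: a_6=4, p_6 = 4*47453 + 4702 = 194514, q_6 = 4*7781 + 771 = 31895.

6/1, 61/10, 372/61, 433/71, 4702/771, 47453/7781, 194514/31895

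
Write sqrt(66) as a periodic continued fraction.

[8; (8, 16)]

Write x_i = (sqrt(66) + m_i)/d_i with (m_0, d_0) = (0, 1). a_0 = floor(sqrt(66)) = 8, since 8^2 = 64 <= 66 < 81 = 9^2.
Iterate m_{i+1} = d_i*a_i - m_i, d_{i+1} = (66 - m_{i+1}^2)/d_i, a_{i+1} = floor((a_0 + m_{i+1})/d_{i+1}):
  m_1 = 1*8 - 0 = 8, d_1 = (66 - 8^2)/1 = 2/1 = 2, a_1 = floor((8 + 8)/2) = 8.
  m_2 = 2*8 - 8 = 8, d_2 = (66 - 8^2)/2 = 2/2 = 1, a_2 = floor((8 + 8)/1) = 16.
  m_3 = 1*16 - 8 = 8, d_3 = (66 - 8^2)/1 = 2/1 = 2: (m_3, d_3) = (m_1, d_1) = (8, 2), so from here the quotients repeat a_1, a_2; the period length is 2.
Hence the expansion of sqrt(66) is a_0 = 8 followed by the repeating block 8, 16 (period 2).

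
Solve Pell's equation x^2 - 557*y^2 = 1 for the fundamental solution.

First expand sqrt(557) as a continued fraction. With x_i = (sqrt(557) + m_i)/d_i and (m_0, d_0) = (0, 1): a_0 = floor(sqrt(557)) = 23, since 23^2 = 529 <= 557 < 576 = 24^2.
Iterate m_{i+1} = d_i*a_i - m_i, d_{i+1} = (557 - m_{i+1}^2)/d_i, a_{i+1} = floor((a_0 + m_{i+1})/d_{i+1}):
  m_1 = 1*23 - 0 = 23, d_1 = (557 - 23^2)/1 = 28/1 = 28, a_1 = floor((23 + 23)/28) = 1.
  m_2 = 28*1 - 23 = 5, d_2 = (557 - 5^2)/28 = 532/28 = 19, a_2 = floor((23 + 5)/19) = 1.
  m_3 = 19*1 - 5 = 14, d_3 = (557 - 14^2)/19 = 361/19 = 19, a_3 = floor((23 + 14)/19) = 1.
  m_4 = 19*1 - 14 = 5, d_4 = (557 - 5^2)/19 = 532/19 = 28, a_4 = floor((23 + 5)/28) = 1.
  m_5 = 28*1 - 5 = 23, d_5 = (557 - 23^2)/28 = 28/28 = 1, a_5 = floor((23 + 23)/1) = 46.
  m_6 = 1*46 - 23 = 23, d_6 = (557 - 23^2)/1 = 28/1 = 28: (m_6, d_6) = (m_1, d_1) = (23, 28), so from here the quotients repeat a_1, ..., a_5; the period length is 5.
So sqrt(557) = [23; (1, 1, 1, 1, 46)] with period length k = 5.
k is odd, so (p_{k-1}, q_{k-1}) only solves x^2 - 557y^2 = -1 and the fundamental solution of x^2 - 557y^2 = 1 is (p_{2k-1}, q_{2k-1}) = (p_9, q_9); compute convergents through index 9, running through the period twice.
Convergents (p_i = a_i*p_{i-1} + p_{i-2}, q_i = a_i*q_{i-1} + q_{i-2} with p_{-2}=0, p_{-1}=1, q_{-2}=1, q_{-1}=0):
  i=0: a_0=23, p_0 = 23*1 + 0 = 23, q_0 = 23*0 + 1 = 1.
  i=1: a_1=1, p_1 = 1*23 + 1 = 24, q_1 = 1*1 + 0 = 1.
  i=2: a_2=1, p_2 = 1*24 + 23 = 47, q_2 = 1*1 + 1 = 2.
  i=3: a_3=1, p_3 = 1*47 + 24 = 71, q_3 = 1*2 + 1 = 3.
  i=4: a_4=1, p_4 = 1*71 + 47 = 118, q_4 = 1*3 + 2 = 5.
  i=5: a_5=46, p_5 = 46*118 + 71 = 5499, q_5 = 46*5 + 3 = 233.
  i=6: a_6=1, p_6 = 1*5499 + 118 = 5617, q_6 = 1*233 + 5 = 238.
  i=7: a_7=1, p_7 = 1*5617 + 5499 = 11116, q_7 = 1*238 + 233 = 471.
  i=8: a_8=1, p_8 = 1*11116 + 5617 = 16733, q_8 = 1*471 + 238 = 709.
  i=9: a_9=1, p_9 = 1*16733 + 11116 = 27849, q_9 = 1*709 + 471 = 1180.
Indeed p_4^2 - 557*q_4^2 = 13924 - 13925 = -1, not +1.
Check: 27849^2 - 557*1180^2 = 775566801 - 775566800 = 1, so (x, y) = (27849, 1180) solves the equation, and by the theorem it is the least positive solution.

(x, y) = (27849, 1180)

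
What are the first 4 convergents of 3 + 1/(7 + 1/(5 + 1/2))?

Using the convergent recurrence p_i = a_i*p_{i-1} + p_{i-2}, q_i = a_i*q_{i-1} + q_{i-2} with p_{-2}=0, p_{-1}=1, q_{-2}=1, q_{-1}=0:
  i=0: a_0=3, p_0 = 3*1 + 0 = 3, q_0 = 3*0 + 1 = 1.
  i=1: a_1=7, p_1 = 7*3 + 1 = 22, q_1 = 7*1 + 0 = 7.
  i=2: a_2=5, p_2 = 5*22 + 3 = 113, q_2 = 5*7 + 1 = 36.
  i=3: a_3=2, p_3 = 2*113 + 22 = 248, q_3 = 2*36 + 7 = 79.

3/1, 22/7, 113/36, 248/79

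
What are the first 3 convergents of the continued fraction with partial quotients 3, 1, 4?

Using the convergent recurrence p_i = a_i*p_{i-1} + p_{i-2}, q_i = a_i*q_{i-1} + q_{i-2} with p_{-2}=0, p_{-1}=1, q_{-2}=1, q_{-1}=0:
  i=0: a_0=3, p_0 = 3*1 + 0 = 3, q_0 = 3*0 + 1 = 1.
  i=1: a_1=1, p_1 = 1*3 + 1 = 4, q_1 = 1*1 + 0 = 1.
  i=2: a_2=4, p_2 = 4*4 + 3 = 19, q_2 = 4*1 + 1 = 5.

3/1, 4/1, 19/5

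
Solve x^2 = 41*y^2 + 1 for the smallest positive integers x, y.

(x, y) = (2049, 320)

First expand sqrt(41) as a continued fraction. With x_i = (sqrt(41) + m_i)/d_i and (m_0, d_0) = (0, 1): a_0 = floor(sqrt(41)) = 6, since 6^2 = 36 <= 41 < 49 = 7^2.
Iterate m_{i+1} = d_i*a_i - m_i, d_{i+1} = (41 - m_{i+1}^2)/d_i, a_{i+1} = floor((a_0 + m_{i+1})/d_{i+1}):
  m_1 = 1*6 - 0 = 6, d_1 = (41 - 6^2)/1 = 5/1 = 5, a_1 = floor((6 + 6)/5) = 2.
  m_2 = 5*2 - 6 = 4, d_2 = (41 - 4^2)/5 = 25/5 = 5, a_2 = floor((6 + 4)/5) = 2.
  m_3 = 5*2 - 4 = 6, d_3 = (41 - 6^2)/5 = 5/5 = 1, a_3 = floor((6 + 6)/1) = 12.
  m_4 = 1*12 - 6 = 6, d_4 = (41 - 6^2)/1 = 5/1 = 5: (m_4, d_4) = (m_1, d_1) = (6, 5), so from here the quotients repeat a_1, ..., a_3; the period length is 3.
So sqrt(41) = [6; (2, 2, 12)] with period length k = 3.
k is odd, so (p_{k-1}, q_{k-1}) only solves x^2 - 41y^2 = -1 and the fundamental solution of x^2 - 41y^2 = 1 is (p_{2k-1}, q_{2k-1}) = (p_5, q_5); compute convergents through index 5, running through the period twice.
Convergents (p_i = a_i*p_{i-1} + p_{i-2}, q_i = a_i*q_{i-1} + q_{i-2} with p_{-2}=0, p_{-1}=1, q_{-2}=1, q_{-1}=0):
  i=0: a_0=6, p_0 = 6*1 + 0 = 6, q_0 = 6*0 + 1 = 1.
  i=1: a_1=2, p_1 = 2*6 + 1 = 13, q_1 = 2*1 + 0 = 2.
  i=2: a_2=2, p_2 = 2*13 + 6 = 32, q_2 = 2*2 + 1 = 5.
  i=3: a_3=12, p_3 = 12*32 + 13 = 397, q_3 = 12*5 + 2 = 62.
  i=4: a_4=2, p_4 = 2*397 + 32 = 826, q_4 = 2*62 + 5 = 129.
  i=5: a_5=2, p_5 = 2*826 + 397 = 2049, q_5 = 2*129 + 62 = 320.
Indeed p_2^2 - 41*q_2^2 = 1024 - 1025 = -1, not +1.
Check: 2049^2 - 41*320^2 = 4198401 - 4198400 = 1, so (x, y) = (2049, 320) solves the equation, and by the theorem it is the least positive solution.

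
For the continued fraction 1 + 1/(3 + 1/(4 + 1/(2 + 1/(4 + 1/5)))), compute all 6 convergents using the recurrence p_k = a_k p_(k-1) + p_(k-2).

1/1, 4/3, 17/13, 38/29, 169/129, 883/674

Using the convergent recurrence p_i = a_i*p_{i-1} + p_{i-2}, q_i = a_i*q_{i-1} + q_{i-2} with p_{-2}=0, p_{-1}=1, q_{-2}=1, q_{-1}=0:
  i=0: a_0=1, p_0 = 1*1 + 0 = 1, q_0 = 1*0 + 1 = 1.
  i=1: a_1=3, p_1 = 3*1 + 1 = 4, q_1 = 3*1 + 0 = 3.
  i=2: a_2=4, p_2 = 4*4 + 1 = 17, q_2 = 4*3 + 1 = 13.
  i=3: a_3=2, p_3 = 2*17 + 4 = 38, q_3 = 2*13 + 3 = 29.
  i=4: a_4=4, p_4 = 4*38 + 17 = 169, q_4 = 4*29 + 13 = 129.
  i=5: a_5=5, p_5 = 5*169 + 38 = 883, q_5 = 5*129 + 29 = 674.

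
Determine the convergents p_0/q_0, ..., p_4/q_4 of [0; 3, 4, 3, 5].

Using the convergent recurrence p_i = a_i*p_{i-1} + p_{i-2}, q_i = a_i*q_{i-1} + q_{i-2} with p_{-2}=0, p_{-1}=1, q_{-2}=1, q_{-1}=0:
  i=0: a_0=0, p_0 = 0*1 + 0 = 0, q_0 = 0*0 + 1 = 1.
  i=1: a_1=3, p_1 = 3*0 + 1 = 1, q_1 = 3*1 + 0 = 3.
  i=2: a_2=4, p_2 = 4*1 + 0 = 4, q_2 = 4*3 + 1 = 13.
  i=3: a_3=3, p_3 = 3*4 + 1 = 13, q_3 = 3*13 + 3 = 42.
  i=4: a_4=5, p_4 = 5*13 + 4 = 69, q_4 = 5*42 + 13 = 223.

0/1, 1/3, 4/13, 13/42, 69/223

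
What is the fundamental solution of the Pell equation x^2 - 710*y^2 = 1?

First expand sqrt(710) as a continued fraction. With x_i = (sqrt(710) + m_i)/d_i and (m_0, d_0) = (0, 1): a_0 = floor(sqrt(710)) = 26, since 26^2 = 676 <= 710 < 729 = 27^2.
Iterate m_{i+1} = d_i*a_i - m_i, d_{i+1} = (710 - m_{i+1}^2)/d_i, a_{i+1} = floor((a_0 + m_{i+1})/d_{i+1}):
  m_1 = 1*26 - 0 = 26, d_1 = (710 - 26^2)/1 = 34/1 = 34, a_1 = floor((26 + 26)/34) = 1.
  m_2 = 34*1 - 26 = 8, d_2 = (710 - 8^2)/34 = 646/34 = 19, a_2 = floor((26 + 8)/19) = 1.
  m_3 = 19*1 - 8 = 11, d_3 = (710 - 11^2)/19 = 589/19 = 31, a_3 = floor((26 + 11)/31) = 1.
  m_4 = 31*1 - 11 = 20, d_4 = (710 - 20^2)/31 = 310/31 = 10, a_4 = floor((26 + 20)/10) = 4.
  m_5 = 10*4 - 20 = 20, d_5 = (710 - 20^2)/10 = 310/10 = 31, a_5 = floor((26 + 20)/31) = 1.
  m_6 = 31*1 - 20 = 11, d_6 = (710 - 11^2)/31 = 589/31 = 19, a_6 = floor((26 + 11)/19) = 1.
  m_7 = 19*1 - 11 = 8, d_7 = (710 - 8^2)/19 = 646/19 = 34, a_7 = floor((26 + 8)/34) = 1.
  m_8 = 34*1 - 8 = 26, d_8 = (710 - 26^2)/34 = 34/34 = 1, a_8 = floor((26 + 26)/1) = 52.
  m_9 = 1*52 - 26 = 26, d_9 = (710 - 26^2)/1 = 34/1 = 34: (m_9, d_9) = (m_1, d_1) = (26, 34), so from here the quotients repeat a_1, ..., a_8; the period length is 8.
So sqrt(710) = [26; (1, 1, 1, 4, 1, 1, 1, 52)] with period length k = 8.
k is even, so the fundamental solution of x^2 - 710y^2 = 1 is (p_{k-1}, q_{k-1}) = (p_7, q_7); compute convergents through index 7.
Convergents (p_i = a_i*p_{i-1} + p_{i-2}, q_i = a_i*q_{i-1} + q_{i-2} with p_{-2}=0, p_{-1}=1, q_{-2}=1, q_{-1}=0):
  i=0: a_0=26, p_0 = 26*1 + 0 = 26, q_0 = 26*0 + 1 = 1.
  i=1: a_1=1, p_1 = 1*26 + 1 = 27, q_1 = 1*1 + 0 = 1.
  i=2: a_2=1, p_2 = 1*27 + 26 = 53, q_2 = 1*1 + 1 = 2.
  i=3: a_3=1, p_3 = 1*53 + 27 = 80, q_3 = 1*2 + 1 = 3.
  i=4: a_4=4, p_4 = 4*80 + 53 = 373, q_4 = 4*3 + 2 = 14.
  i=5: a_5=1, p_5 = 1*373 + 80 = 453, q_5 = 1*14 + 3 = 17.
  i=6: a_6=1, p_6 = 1*453 + 373 = 826, q_6 = 1*17 + 14 = 31.
  i=7: a_7=1, p_7 = 1*826 + 453 = 1279, q_7 = 1*31 + 17 = 48.
Check: 1279^2 - 710*48^2 = 1635841 - 1635840 = 1, so (x, y) = (1279, 48) solves the equation, and by the theorem it is the least positive solution.

(x, y) = (1279, 48)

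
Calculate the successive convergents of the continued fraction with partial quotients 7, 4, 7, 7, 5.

Using the convergent recurrence p_i = a_i*p_{i-1} + p_{i-2}, q_i = a_i*q_{i-1} + q_{i-2} with p_{-2}=0, p_{-1}=1, q_{-2}=1, q_{-1}=0:
  i=0: a_0=7, p_0 = 7*1 + 0 = 7, q_0 = 7*0 + 1 = 1.
  i=1: a_1=4, p_1 = 4*7 + 1 = 29, q_1 = 4*1 + 0 = 4.
  i=2: a_2=7, p_2 = 7*29 + 7 = 210, q_2 = 7*4 + 1 = 29.
  i=3: a_3=7, p_3 = 7*210 + 29 = 1499, q_3 = 7*29 + 4 = 207.
  i=4: a_4=5, p_4 = 5*1499 + 210 = 7705, q_4 = 5*207 + 29 = 1064.

7/1, 29/4, 210/29, 1499/207, 7705/1064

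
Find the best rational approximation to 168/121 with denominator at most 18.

Expand x = 168/121 as a continued fraction with the Euclidean algorithm:
  168 = 1*121 + 47, so a_0 = 1.
  121 = 2*47 + 27, so a_1 = 2.
  47 = 1*27 + 20, so a_2 = 1.
  27 = 1*20 + 7, so a_3 = 1.
  20 = 2*7 + 6, so a_4 = 2.
  7 = 1*6 + 1, so a_5 = 1.
  6 = 6*1 + 0, so a_6 = 6.
so x = [1; 2, 1, 1, 2, 1, 6].
Convergents (p_i = a_i*p_{i-1} + p_{i-2}, q_i = a_i*q_{i-1} + q_{i-2} with p_{-2}=0, p_{-1}=1, q_{-2}=1, q_{-1}=0), until the denominator exceeds 18:
  i=0: a_0=1, p_0 = 1*1 + 0 = 1, q_0 = 1*0 + 1 = 1.
  i=1: a_1=2, p_1 = 2*1 + 1 = 3, q_1 = 2*1 + 0 = 2.
  i=2: a_2=1, p_2 = 1*3 + 1 = 4, q_2 = 1*2 + 1 = 3.
  i=3: a_3=1, p_3 = 1*4 + 3 = 7, q_3 = 1*3 + 2 = 5.
  i=4: a_4=2, p_4 = 2*7 + 4 = 18, q_4 = 2*5 + 3 = 13.
  i=5: a_5=1, p_5 = 1*18 + 7 = 25, q_5 = 1*13 + 5 = 18.
  i=6: a_6=6, p_6 = 6*25 + 18 = 168, q_6 = 6*18 + 13 = 121.
q_6 = 121 > 18, so the last convergent with denominator <= 18 is p_5/q_5 = 25/18.
The closest fraction with denominator <= 18 is either p_5/q_5 or the intermediate fraction (k*p_5 + p_4)/(k*q_5 + q_4) with the largest k >= 1 whose denominator stays <= 18; these approach x as k grows, and every other convergent or intermediate fraction in range is farther away.
Largest k: floor((18 - q_4)/q_5) = floor((18 - 13)/18) = 0.
Since k = 0, no intermediate fraction beyond p_5/q_5 has denominator <= 18, so the convergent 25/18 is the closest (its error is |168*18 - 25*121|/(121*18) = 1/2178).

25/18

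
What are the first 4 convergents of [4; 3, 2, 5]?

Using the convergent recurrence p_i = a_i*p_{i-1} + p_{i-2}, q_i = a_i*q_{i-1} + q_{i-2} with p_{-2}=0, p_{-1}=1, q_{-2}=1, q_{-1}=0:
  i=0: a_0=4, p_0 = 4*1 + 0 = 4, q_0 = 4*0 + 1 = 1.
  i=1: a_1=3, p_1 = 3*4 + 1 = 13, q_1 = 3*1 + 0 = 3.
  i=2: a_2=2, p_2 = 2*13 + 4 = 30, q_2 = 2*3 + 1 = 7.
  i=3: a_3=5, p_3 = 5*30 + 13 = 163, q_3 = 5*7 + 3 = 38.

4/1, 13/3, 30/7, 163/38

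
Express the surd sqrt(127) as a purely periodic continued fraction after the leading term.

Write x_i = (sqrt(127) + m_i)/d_i with (m_0, d_0) = (0, 1). a_0 = floor(sqrt(127)) = 11, since 11^2 = 121 <= 127 < 144 = 12^2.
Iterate m_{i+1} = d_i*a_i - m_i, d_{i+1} = (127 - m_{i+1}^2)/d_i, a_{i+1} = floor((a_0 + m_{i+1})/d_{i+1}):
  m_1 = 1*11 - 0 = 11, d_1 = (127 - 11^2)/1 = 6/1 = 6, a_1 = floor((11 + 11)/6) = 3.
  m_2 = 6*3 - 11 = 7, d_2 = (127 - 7^2)/6 = 78/6 = 13, a_2 = floor((11 + 7)/13) = 1.
  m_3 = 13*1 - 7 = 6, d_3 = (127 - 6^2)/13 = 91/13 = 7, a_3 = floor((11 + 6)/7) = 2.
  m_4 = 7*2 - 6 = 8, d_4 = (127 - 8^2)/7 = 63/7 = 9, a_4 = floor((11 + 8)/9) = 2.
  m_5 = 9*2 - 8 = 10, d_5 = (127 - 10^2)/9 = 27/9 = 3, a_5 = floor((11 + 10)/3) = 7.
  m_6 = 3*7 - 10 = 11, d_6 = (127 - 11^2)/3 = 6/3 = 2, a_6 = floor((11 + 11)/2) = 11.
  m_7 = 2*11 - 11 = 11, d_7 = (127 - 11^2)/2 = 6/2 = 3, a_7 = floor((11 + 11)/3) = 7.
  m_8 = 3*7 - 11 = 10, d_8 = (127 - 10^2)/3 = 27/3 = 9, a_8 = floor((11 + 10)/9) = 2.
  m_9 = 9*2 - 10 = 8, d_9 = (127 - 8^2)/9 = 63/9 = 7, a_9 = floor((11 + 8)/7) = 2.
  m_10 = 7*2 - 8 = 6, d_10 = (127 - 6^2)/7 = 91/7 = 13, a_10 = floor((11 + 6)/13) = 1.
  m_11 = 13*1 - 6 = 7, d_11 = (127 - 7^2)/13 = 78/13 = 6, a_11 = floor((11 + 7)/6) = 3.
  m_12 = 6*3 - 7 = 11, d_12 = (127 - 11^2)/6 = 6/6 = 1, a_12 = floor((11 + 11)/1) = 22.
  m_13 = 1*22 - 11 = 11, d_13 = (127 - 11^2)/1 = 6/1 = 6: (m_13, d_13) = (m_1, d_1) = (11, 6), so from here the quotients repeat a_1, ..., a_12; the period length is 12.
Hence the expansion of sqrt(127) is a_0 = 11 followed by the repeating block 3, 1, 2, 2, 7, 11, 7, 2, 2, 1, 3, 22 (period 12).

[11; (3, 1, 2, 2, 7, 11, 7, 2, 2, 1, 3, 22)]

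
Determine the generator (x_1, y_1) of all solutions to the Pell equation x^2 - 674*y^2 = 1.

(x, y) = (675, 26)

First expand sqrt(674) as a continued fraction. With x_i = (sqrt(674) + m_i)/d_i and (m_0, d_0) = (0, 1): a_0 = floor(sqrt(674)) = 25, since 25^2 = 625 <= 674 < 676 = 26^2.
Iterate m_{i+1} = d_i*a_i - m_i, d_{i+1} = (674 - m_{i+1}^2)/d_i, a_{i+1} = floor((a_0 + m_{i+1})/d_{i+1}):
  m_1 = 1*25 - 0 = 25, d_1 = (674 - 25^2)/1 = 49/1 = 49, a_1 = floor((25 + 25)/49) = 1.
  m_2 = 49*1 - 25 = 24, d_2 = (674 - 24^2)/49 = 98/49 = 2, a_2 = floor((25 + 24)/2) = 24.
  m_3 = 2*24 - 24 = 24, d_3 = (674 - 24^2)/2 = 98/2 = 49, a_3 = floor((25 + 24)/49) = 1.
  m_4 = 49*1 - 24 = 25, d_4 = (674 - 25^2)/49 = 49/49 = 1, a_4 = floor((25 + 25)/1) = 50.
  m_5 = 1*50 - 25 = 25, d_5 = (674 - 25^2)/1 = 49/1 = 49: (m_5, d_5) = (m_1, d_1) = (25, 49), so from here the quotients repeat a_1, ..., a_4; the period length is 4.
So sqrt(674) = [25; (1, 24, 1, 50)] with period length k = 4.
k is even, so the fundamental solution of x^2 - 674y^2 = 1 is (p_{k-1}, q_{k-1}) = (p_3, q_3); compute convergents through index 3.
Convergents (p_i = a_i*p_{i-1} + p_{i-2}, q_i = a_i*q_{i-1} + q_{i-2} with p_{-2}=0, p_{-1}=1, q_{-2}=1, q_{-1}=0):
  i=0: a_0=25, p_0 = 25*1 + 0 = 25, q_0 = 25*0 + 1 = 1.
  i=1: a_1=1, p_1 = 1*25 + 1 = 26, q_1 = 1*1 + 0 = 1.
  i=2: a_2=24, p_2 = 24*26 + 25 = 649, q_2 = 24*1 + 1 = 25.
  i=3: a_3=1, p_3 = 1*649 + 26 = 675, q_3 = 1*25 + 1 = 26.
Check: 675^2 - 674*26^2 = 455625 - 455624 = 1, so (x, y) = (675, 26) solves the equation, and by the theorem it is the least positive solution.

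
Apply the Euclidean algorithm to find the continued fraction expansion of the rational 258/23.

[11; 4, 1, 1, 2]

Run the Euclidean algorithm on 258 and 23; the successive quotients are the partial quotients a_0, a_1, ... (each step inverts the fractional part left over by the previous one):
  258 = 11*23 + 5, so a_0 = 11.
  23 = 4*5 + 3, so a_1 = 4.
  5 = 1*3 + 2, so a_2 = 1.
  3 = 1*2 + 1, so a_3 = 1.
  2 = 2*1 + 0, so a_4 = 2.
The remainder reaches 0 after 5 divisions, so the expansion has 5 partial quotients, read off in order.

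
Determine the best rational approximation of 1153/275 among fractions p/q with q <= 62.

239/57

Expand x = 1153/275 as a continued fraction with the Euclidean algorithm:
  1153 = 4*275 + 53, so a_0 = 4.
  275 = 5*53 + 10, so a_1 = 5.
  53 = 5*10 + 3, so a_2 = 5.
  10 = 3*3 + 1, so a_3 = 3.
  3 = 3*1 + 0, so a_4 = 3.
so x = [4; 5, 5, 3, 3].
Convergents (p_i = a_i*p_{i-1} + p_{i-2}, q_i = a_i*q_{i-1} + q_{i-2} with p_{-2}=0, p_{-1}=1, q_{-2}=1, q_{-1}=0), until the denominator exceeds 62:
  i=0: a_0=4, p_0 = 4*1 + 0 = 4, q_0 = 4*0 + 1 = 1.
  i=1: a_1=5, p_1 = 5*4 + 1 = 21, q_1 = 5*1 + 0 = 5.
  i=2: a_2=5, p_2 = 5*21 + 4 = 109, q_2 = 5*5 + 1 = 26.
  i=3: a_3=3, p_3 = 3*109 + 21 = 348, q_3 = 3*26 + 5 = 83.
q_3 = 83 > 62, so the last convergent with denominator <= 62 is p_2/q_2 = 109/26.
The closest fraction with denominator <= 62 is either p_2/q_2 or the intermediate fraction (k*p_2 + p_1)/(k*q_2 + q_1) with the largest k >= 1 whose denominator stays <= 62; these approach x as k grows, and every other convergent or intermediate fraction in range is farther away.
Largest k: floor((62 - q_1)/q_2) = floor((62 - 5)/26) = 2.
That gives (2*109 + 21)/(2*26 + 5) = 239/57.
Compare the errors: |x - 109/26| = |1153*26 - 109*275|/(275*26) = 3/7150, and |x - 239/57| = |1153*57 - 239*275|/(275*57) = 4/15675.
Cross-multiplying, 4*7150 = 28600 < 47025 = 3*15675, so 4/15675 is smaller: the intermediate fraction 239/57 is closer to x than 109/26.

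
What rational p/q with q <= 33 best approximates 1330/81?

Expand x = 1330/81 as a continued fraction with the Euclidean algorithm:
  1330 = 16*81 + 34, so a_0 = 16.
  81 = 2*34 + 13, so a_1 = 2.
  34 = 2*13 + 8, so a_2 = 2.
  13 = 1*8 + 5, so a_3 = 1.
  8 = 1*5 + 3, so a_4 = 1.
  5 = 1*3 + 2, so a_5 = 1.
  3 = 1*2 + 1, so a_6 = 1.
  2 = 2*1 + 0, so a_7 = 2.
so x = [16; 2, 2, 1, 1, 1, 1, 2].
Convergents (p_i = a_i*p_{i-1} + p_{i-2}, q_i = a_i*q_{i-1} + q_{i-2} with p_{-2}=0, p_{-1}=1, q_{-2}=1, q_{-1}=0), until the denominator exceeds 33:
  i=0: a_0=16, p_0 = 16*1 + 0 = 16, q_0 = 16*0 + 1 = 1.
  i=1: a_1=2, p_1 = 2*16 + 1 = 33, q_1 = 2*1 + 0 = 2.
  i=2: a_2=2, p_2 = 2*33 + 16 = 82, q_2 = 2*2 + 1 = 5.
  i=3: a_3=1, p_3 = 1*82 + 33 = 115, q_3 = 1*5 + 2 = 7.
  i=4: a_4=1, p_4 = 1*115 + 82 = 197, q_4 = 1*7 + 5 = 12.
  i=5: a_5=1, p_5 = 1*197 + 115 = 312, q_5 = 1*12 + 7 = 19.
  i=6: a_6=1, p_6 = 1*312 + 197 = 509, q_6 = 1*19 + 12 = 31.
  i=7: a_7=2, p_7 = 2*509 + 312 = 1330, q_7 = 2*31 + 19 = 81.
q_7 = 81 > 33, so the last convergent with denominator <= 33 is p_6/q_6 = 509/31.
The closest fraction with denominator <= 33 is either p_6/q_6 or the intermediate fraction (k*p_6 + p_5)/(k*q_6 + q_5) with the largest k >= 1 whose denominator stays <= 33; these approach x as k grows, and every other convergent or intermediate fraction in range is farther away.
Largest k: floor((33 - q_5)/q_6) = floor((33 - 19)/31) = 0.
Since k = 0, no intermediate fraction beyond p_6/q_6 has denominator <= 33, so the convergent 509/31 is the closest (its error is |1330*31 - 509*81|/(81*31) = 1/2511).

509/31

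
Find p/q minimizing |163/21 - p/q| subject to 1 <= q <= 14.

101/13

Expand x = 163/21 as a continued fraction with the Euclidean algorithm:
  163 = 7*21 + 16, so a_0 = 7.
  21 = 1*16 + 5, so a_1 = 1.
  16 = 3*5 + 1, so a_2 = 3.
  5 = 5*1 + 0, so a_3 = 5.
so x = [7; 1, 3, 5].
Convergents (p_i = a_i*p_{i-1} + p_{i-2}, q_i = a_i*q_{i-1} + q_{i-2} with p_{-2}=0, p_{-1}=1, q_{-2}=1, q_{-1}=0), until the denominator exceeds 14:
  i=0: a_0=7, p_0 = 7*1 + 0 = 7, q_0 = 7*0 + 1 = 1.
  i=1: a_1=1, p_1 = 1*7 + 1 = 8, q_1 = 1*1 + 0 = 1.
  i=2: a_2=3, p_2 = 3*8 + 7 = 31, q_2 = 3*1 + 1 = 4.
  i=3: a_3=5, p_3 = 5*31 + 8 = 163, q_3 = 5*4 + 1 = 21.
q_3 = 21 > 14, so the last convergent with denominator <= 14 is p_2/q_2 = 31/4.
The closest fraction with denominator <= 14 is either p_2/q_2 or the intermediate fraction (k*p_2 + p_1)/(k*q_2 + q_1) with the largest k >= 1 whose denominator stays <= 14; these approach x as k grows, and every other convergent or intermediate fraction in range is farther away.
Largest k: floor((14 - q_1)/q_2) = floor((14 - 1)/4) = 3.
That gives (3*31 + 8)/(3*4 + 1) = 101/13.
Compare the errors: |x - 31/4| = |163*4 - 31*21|/(21*4) = 1/84, and |x - 101/13| = |163*13 - 101*21|/(21*13) = 2/273.
Cross-multiplying, 2*84 = 168 < 273 = 1*273, so 2/273 is smaller: the intermediate fraction 101/13 is closer to x than 31/4.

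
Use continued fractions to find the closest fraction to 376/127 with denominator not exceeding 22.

Expand x = 376/127 as a continued fraction with the Euclidean algorithm:
  376 = 2*127 + 122, so a_0 = 2.
  127 = 1*122 + 5, so a_1 = 1.
  122 = 24*5 + 2, so a_2 = 24.
  5 = 2*2 + 1, so a_3 = 2.
  2 = 2*1 + 0, so a_4 = 2.
so x = [2; 1, 24, 2, 2].
Convergents (p_i = a_i*p_{i-1} + p_{i-2}, q_i = a_i*q_{i-1} + q_{i-2} with p_{-2}=0, p_{-1}=1, q_{-2}=1, q_{-1}=0), until the denominator exceeds 22:
  i=0: a_0=2, p_0 = 2*1 + 0 = 2, q_0 = 2*0 + 1 = 1.
  i=1: a_1=1, p_1 = 1*2 + 1 = 3, q_1 = 1*1 + 0 = 1.
  i=2: a_2=24, p_2 = 24*3 + 2 = 74, q_2 = 24*1 + 1 = 25.
q_2 = 25 > 22, so the last convergent with denominator <= 22 is p_1/q_1 = 3/1.
The closest fraction with denominator <= 22 is either p_1/q_1 or the intermediate fraction (k*p_1 + p_0)/(k*q_1 + q_0) with the largest k >= 1 whose denominator stays <= 22; these approach x as k grows, and every other convergent or intermediate fraction in range is farther away.
Largest k: floor((22 - q_0)/q_1) = floor((22 - 1)/1) = 21.
That gives (21*3 + 2)/(21*1 + 1) = 65/22.
Compare the errors: |x - 3/1| = |376*1 - 3*127|/(127*1) = 5/127, and |x - 65/22| = |376*22 - 65*127|/(127*22) = 17/2794.
Cross-multiplying, 17*127 = 2159 < 13970 = 5*2794, so 17/2794 is smaller: the intermediate fraction 65/22 is closer to x than 3/1.

65/22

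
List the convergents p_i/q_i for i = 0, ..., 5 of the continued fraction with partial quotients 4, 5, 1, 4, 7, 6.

Using the convergent recurrence p_i = a_i*p_{i-1} + p_{i-2}, q_i = a_i*q_{i-1} + q_{i-2} with p_{-2}=0, p_{-1}=1, q_{-2}=1, q_{-1}=0:
  i=0: a_0=4, p_0 = 4*1 + 0 = 4, q_0 = 4*0 + 1 = 1.
  i=1: a_1=5, p_1 = 5*4 + 1 = 21, q_1 = 5*1 + 0 = 5.
  i=2: a_2=1, p_2 = 1*21 + 4 = 25, q_2 = 1*5 + 1 = 6.
  i=3: a_3=4, p_3 = 4*25 + 21 = 121, q_3 = 4*6 + 5 = 29.
  i=4: a_4=7, p_4 = 7*121 + 25 = 872, q_4 = 7*29 + 6 = 209.
  i=5: a_5=6, p_5 = 6*872 + 121 = 5353, q_5 = 6*209 + 29 = 1283.

4/1, 21/5, 25/6, 121/29, 872/209, 5353/1283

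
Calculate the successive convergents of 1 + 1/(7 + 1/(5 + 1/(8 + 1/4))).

1/1, 8/7, 41/36, 336/295, 1385/1216

Using the convergent recurrence p_i = a_i*p_{i-1} + p_{i-2}, q_i = a_i*q_{i-1} + q_{i-2} with p_{-2}=0, p_{-1}=1, q_{-2}=1, q_{-1}=0:
  i=0: a_0=1, p_0 = 1*1 + 0 = 1, q_0 = 1*0 + 1 = 1.
  i=1: a_1=7, p_1 = 7*1 + 1 = 8, q_1 = 7*1 + 0 = 7.
  i=2: a_2=5, p_2 = 5*8 + 1 = 41, q_2 = 5*7 + 1 = 36.
  i=3: a_3=8, p_3 = 8*41 + 8 = 336, q_3 = 8*36 + 7 = 295.
  i=4: a_4=4, p_4 = 4*336 + 41 = 1385, q_4 = 4*295 + 36 = 1216.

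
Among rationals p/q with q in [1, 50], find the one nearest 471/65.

Expand x = 471/65 as a continued fraction with the Euclidean algorithm:
  471 = 7*65 + 16, so a_0 = 7.
  65 = 4*16 + 1, so a_1 = 4.
  16 = 16*1 + 0, so a_2 = 16.
so x = [7; 4, 16].
Convergents (p_i = a_i*p_{i-1} + p_{i-2}, q_i = a_i*q_{i-1} + q_{i-2} with p_{-2}=0, p_{-1}=1, q_{-2}=1, q_{-1}=0), until the denominator exceeds 50:
  i=0: a_0=7, p_0 = 7*1 + 0 = 7, q_0 = 7*0 + 1 = 1.
  i=1: a_1=4, p_1 = 4*7 + 1 = 29, q_1 = 4*1 + 0 = 4.
  i=2: a_2=16, p_2 = 16*29 + 7 = 471, q_2 = 16*4 + 1 = 65.
q_2 = 65 > 50, so the last convergent with denominator <= 50 is p_1/q_1 = 29/4.
The closest fraction with denominator <= 50 is either p_1/q_1 or the intermediate fraction (k*p_1 + p_0)/(k*q_1 + q_0) with the largest k >= 1 whose denominator stays <= 50; these approach x as k grows, and every other convergent or intermediate fraction in range is farther away.
Largest k: floor((50 - q_0)/q_1) = floor((50 - 1)/4) = 12.
That gives (12*29 + 7)/(12*4 + 1) = 355/49.
Compare the errors: |x - 29/4| = |471*4 - 29*65|/(65*4) = 1/260, and |x - 355/49| = |471*49 - 355*65|/(65*49) = 4/3185.
Cross-multiplying, 4*260 = 1040 < 3185 = 1*3185, so 4/3185 is smaller: the intermediate fraction 355/49 is closer to x than 29/4.

355/49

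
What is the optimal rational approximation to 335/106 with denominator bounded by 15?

Expand x = 335/106 as a continued fraction with the Euclidean algorithm:
  335 = 3*106 + 17, so a_0 = 3.
  106 = 6*17 + 4, so a_1 = 6.
  17 = 4*4 + 1, so a_2 = 4.
  4 = 4*1 + 0, so a_3 = 4.
so x = [3; 6, 4, 4].
Convergents (p_i = a_i*p_{i-1} + p_{i-2}, q_i = a_i*q_{i-1} + q_{i-2} with p_{-2}=0, p_{-1}=1, q_{-2}=1, q_{-1}=0), until the denominator exceeds 15:
  i=0: a_0=3, p_0 = 3*1 + 0 = 3, q_0 = 3*0 + 1 = 1.
  i=1: a_1=6, p_1 = 6*3 + 1 = 19, q_1 = 6*1 + 0 = 6.
  i=2: a_2=4, p_2 = 4*19 + 3 = 79, q_2 = 4*6 + 1 = 25.
q_2 = 25 > 15, so the last convergent with denominator <= 15 is p_1/q_1 = 19/6.
The closest fraction with denominator <= 15 is either p_1/q_1 or the intermediate fraction (k*p_1 + p_0)/(k*q_1 + q_0) with the largest k >= 1 whose denominator stays <= 15; these approach x as k grows, and every other convergent or intermediate fraction in range is farther away.
Largest k: floor((15 - q_0)/q_1) = floor((15 - 1)/6) = 2.
That gives (2*19 + 3)/(2*6 + 1) = 41/13.
Compare the errors: |x - 19/6| = |335*6 - 19*106|/(106*6) = 4/636, and |x - 41/13| = |335*13 - 41*106|/(106*13) = 9/1378.
Cross-multiplying, 4*1378 = 5512 < 5724 = 9*636, so 4/636 is smaller: the convergent 19/6 is closer to x than 41/13.

19/6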